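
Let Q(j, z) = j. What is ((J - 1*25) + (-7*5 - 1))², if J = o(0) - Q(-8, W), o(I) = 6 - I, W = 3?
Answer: 2209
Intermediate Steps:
J = 14 (J = (6 - 1*0) - 1*(-8) = (6 + 0) + 8 = 6 + 8 = 14)
((J - 1*25) + (-7*5 - 1))² = ((14 - 1*25) + (-7*5 - 1))² = ((14 - 25) + (-35 - 1))² = (-11 - 36)² = (-47)² = 2209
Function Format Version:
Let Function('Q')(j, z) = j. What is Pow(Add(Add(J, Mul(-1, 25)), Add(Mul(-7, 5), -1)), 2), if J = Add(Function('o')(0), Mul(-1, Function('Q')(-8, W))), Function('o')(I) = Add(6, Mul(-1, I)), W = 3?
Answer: 2209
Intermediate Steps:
J = 14 (J = Add(Add(6, Mul(-1, 0)), Mul(-1, -8)) = Add(Add(6, 0), 8) = Add(6, 8) = 14)
Pow(Add(Add(J, Mul(-1, 25)), Add(Mul(-7, 5), -1)), 2) = Pow(Add(Add(14, Mul(-1, 25)), Add(Mul(-7, 5), -1)), 2) = Pow(Add(Add(14, -25), Add(-35, -1)), 2) = Pow(Add(-11, -36), 2) = Pow(-47, 2) = 2209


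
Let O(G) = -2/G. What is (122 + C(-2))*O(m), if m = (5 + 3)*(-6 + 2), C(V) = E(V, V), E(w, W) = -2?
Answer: 15/2 ≈ 7.5000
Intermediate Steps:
C(V) = -2
m = -32 (m = 8*(-4) = -32)
(122 + C(-2))*O(m) = (122 - 2)*(-2/(-32)) = 120*(-2*(-1/32)) = 120*(1/16) = 15/2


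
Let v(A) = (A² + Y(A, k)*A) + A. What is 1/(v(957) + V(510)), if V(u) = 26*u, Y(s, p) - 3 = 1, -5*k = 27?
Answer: 1/933894 ≈ 1.0708e-6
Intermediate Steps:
k = -27/5 (k = -⅕*27 = -27/5 ≈ -5.4000)
Y(s, p) = 4 (Y(s, p) = 3 + 1 = 4)
v(A) = A² + 5*A (v(A) = (A² + 4*A) + A = A² + 5*A)
1/(v(957) + V(510)) = 1/(957*(5 + 957) + 26*510) = 1/(957*962 + 13260) = 1/(920634 + 13260) = 1/933894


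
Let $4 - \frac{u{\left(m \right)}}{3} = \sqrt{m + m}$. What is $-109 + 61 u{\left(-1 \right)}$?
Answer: $623 - 183 i \sqrt{2} \approx 623.0 - 258.8 i$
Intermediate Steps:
$u{\left(m \right)} = 12 - 3 \sqrt{2} \sqrt{m}$ ($u{\left(m \right)} = 12 - 3 \sqrt{m + m} = 12 - 3 \sqrt{2 m} = 12 - 3 \sqrt{2} \sqrt{m}$)
$-109 + 61 u{\left(-1 \right)} = -109 + 61 \left(12 - 3 \sqrt{2} \sqrt{-1}\right) = -109 + 61 \left(12 - 3 \sqrt{2} i\right) = -109 + 61 \left(12 - 3 i \sqrt{2}\right) = -109 + \left(732 - 183 i \sqrt{2}\right) = 623 - 183 i \sqrt{2}$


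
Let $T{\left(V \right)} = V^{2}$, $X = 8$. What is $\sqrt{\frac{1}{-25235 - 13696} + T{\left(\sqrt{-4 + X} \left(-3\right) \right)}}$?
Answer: $\frac{\sqrt{54562380465}}{38931} \approx 6.0$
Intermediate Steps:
$\sqrt{\frac{1}{-25235 - 13696} + T{\left(\sqrt{-4 + X} \left(-3\right) \right)}} = \sqrt{\frac{1}{-25235 - 13696} + \left(\sqrt{-4 + 8} \left(-3\right)\right)^{2}} = \sqrt{\frac{1}{-38931} + \left(\sqrt{4} \left(-3\right)\right)^{2}} = \sqrt{- \frac{1}{38931} + \left(2 \left(-3\right)\right)^{2}} = \sqrt{- \frac{1}{38931} + \left(-6\right)^{2}} = \sqrt{- \frac{1}{38931} + 36} = \sqrt{\frac{1401515}{38931}} = \frac{\sqrt{54562380465}}{38931}$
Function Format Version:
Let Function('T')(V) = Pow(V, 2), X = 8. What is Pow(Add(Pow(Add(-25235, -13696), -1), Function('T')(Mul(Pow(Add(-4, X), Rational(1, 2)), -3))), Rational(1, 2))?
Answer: Mul(Rational(1, 38931), Pow(54562380465, Rational(1, 2))) ≈ 6.0000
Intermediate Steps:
Pow(Add(Pow(Add(-25235, -13696), -1), Function('T')(Mul(Pow(Add(-4, X), Rational(1, 2)), -3))), Rational(1, 2)) = Pow(Add(Pow(Add(-25235, -13696), -1), Pow(Mul(Pow(Add(-4, 8), Rational(1, 2)), -3), 2)), Rational(1, 2)) = Pow(Add(Pow(-38931, -1), Pow(Mul(Pow(4, Rational(1, 2)), -3), 2)), Rational(1, 2)) = Pow(Add(Rational(-1, 38931), Pow(Mul(2, -3), 2)), Rational(1, 2)) = Pow(Add(Rational(-1, 38931), Pow(-6, 2)), Rational(1, 2)) = Pow(Add(Rational(-1, 38931), 36), Rational(1, 2)) = Pow(Rational(1401515, 38931), Rational(1, 2)) = Mul(Rational(1, 38931), Pow(54562380465, Rational(1, 2)))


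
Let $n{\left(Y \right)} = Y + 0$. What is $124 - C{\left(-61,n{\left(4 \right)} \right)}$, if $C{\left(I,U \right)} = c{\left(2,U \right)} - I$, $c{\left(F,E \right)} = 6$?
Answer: $57$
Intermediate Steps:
$n{\left(Y \right)} = Y$
$C{\left(I,U \right)} = 6 - I$
$124 - C{\left(-61,n{\left(4 \right)} \right)} = 124 - \left(6 - -61\right) = 124 - \left(6 + 61\right) = 124 - 67 = 57$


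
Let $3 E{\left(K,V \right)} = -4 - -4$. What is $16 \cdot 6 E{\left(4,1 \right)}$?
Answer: $0$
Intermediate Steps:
$E{\left(K,V \right)} = 0$ ($E{\left(K,V \right)} = \frac{-4 - -4}{3} = \frac{-4 + 4}{3} = \frac{1}{3} \cdot 0 = 0$)
$16 \cdot 6 E{\left(4,1 \right)} = 16 \cdot 6 \cdot 0 = 96 \cdot 0 = 0$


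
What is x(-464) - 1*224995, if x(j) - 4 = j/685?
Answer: -154119299/685 ≈ -2.2499e+5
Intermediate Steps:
x(j) = 4 + j/685
x(-464) - 1*224995 = (4 + (1/685)*(-464)) - 1*224995 = (4 - 464/685) - 224995 = 2276/685 - 224995 = -154119299/685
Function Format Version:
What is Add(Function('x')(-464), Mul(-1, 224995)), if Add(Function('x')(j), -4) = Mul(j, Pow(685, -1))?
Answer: Rational(-154119299, 685) ≈ -2.2499e+5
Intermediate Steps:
Function('x')(j) = Add(4, Mul(Rational(1, 685), j)) (Function('x')(j) = Add(4, Mul(j, Pow(685, -1))) = Add(4, Mul(j, Rational(1, 685))) = Add(4, Mul(Rational(1, 685), j)))
Add(Function('x')(-464), Mul(-1, 224995)) = Add(Add(4, Mul(Rational(1, 685), -464)), Mul(-1, 224995)) = Add(Add(4, Rational(-464, 685)), -224995) = Add(Rational(2276, 685), -224995) = Rational(-154119299, 685)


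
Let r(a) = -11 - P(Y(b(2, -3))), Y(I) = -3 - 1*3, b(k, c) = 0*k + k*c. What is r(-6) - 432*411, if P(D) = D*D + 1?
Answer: -177600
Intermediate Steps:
b(k, c) = c*k (b(k, c) = 0 + c*k = c*k)
Y(I) = -6 (Y(I) = -3 - 3 = -6)
P(D) = 1 + D² (P(D) = D² + 1 = 1 + D²)
r(a) = -48 (r(a) = -11 - (1 + (-6)²) = -11 - (1 + 36) = -11 - 1*37 = -11 - 37 = -48)
r(-6) - 432*411 = -48 - 432*411 = -48 - 177552 = -177600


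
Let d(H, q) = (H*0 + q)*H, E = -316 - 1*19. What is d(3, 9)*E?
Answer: -9045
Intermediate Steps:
E = -335 (E = -316 - 19 = -335)
d(H, q) = H*q (d(H, q) = (0 + q)*H = q*H = H*q)
d(3, 9)*E = (3*9)*(-335) = 27*(-335) = -9045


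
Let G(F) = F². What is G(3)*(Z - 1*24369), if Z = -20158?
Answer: -400743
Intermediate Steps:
G(3)*(Z - 1*24369) = 3²*(-20158 - 1*24369) = 9*(-20158 - 24369) = 9*(-44527) = -400743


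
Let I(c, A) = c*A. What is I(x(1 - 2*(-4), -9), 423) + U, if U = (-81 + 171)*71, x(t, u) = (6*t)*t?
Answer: 211968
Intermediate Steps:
x(t, u) = 6*t²
I(c, A) = A*c
U = 6390 (U = 90*71 = 6390)
I(x(1 - 2*(-4), -9), 423) + U = 423*(6*(1 - 2*(-4))²) + 6390 = 423*(6*(1 + 8)²) + 6390 = 423*(6*9²) + 6390 = 423*(6*81) + 6390 = 423*486 + 6390 = 205578 + 6390 = 211968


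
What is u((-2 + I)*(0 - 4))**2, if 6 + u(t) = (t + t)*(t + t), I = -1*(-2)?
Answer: 36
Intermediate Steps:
I = 2
u(t) = -6 + 4*t**2 (u(t) = -6 + (t + t)*(t + t) = -6 + (2*t)*(2*t) = -6 + 4*t**2)
u((-2 + I)*(0 - 4))**2 = (-6 + 4*((-2 + 2)*(0 - 4))**2)**2 = (-6 + 4*(0*(-4))**2)**2 = (-6 + 4*0**2)**2 = (-6 + 4*0)**2 = (-6 + 0)**2 = (-6)**2 = 36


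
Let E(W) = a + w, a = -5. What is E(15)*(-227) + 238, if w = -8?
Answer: 3189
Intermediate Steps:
E(W) = -13 (E(W) = -5 - 8 = -13)
E(15)*(-227) + 238 = -13*(-227) + 238 = 2951 + 238 = 3189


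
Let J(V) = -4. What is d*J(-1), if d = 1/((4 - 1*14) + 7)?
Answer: 4/3 ≈ 1.3333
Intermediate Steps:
d = -1/3 (d = 1/((4 - 14) + 7) = 1/(-10 + 7) = 1/(-3) = -1/3 ≈ -0.33333)
d*J(-1) = -1/3*(-4) = 4/3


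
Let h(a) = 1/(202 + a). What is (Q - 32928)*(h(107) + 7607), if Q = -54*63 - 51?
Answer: -28505289628/103 ≈ -2.7675e+8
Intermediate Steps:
Q = -3453 (Q = -3402 - 51 = -3453)
(Q - 32928)*(h(107) + 7607) = (-3453 - 32928)*(1/(202 + 107) + 7607) = -36381*(1/309 + 7607) = -36381*2350564/309 = -28505289628/103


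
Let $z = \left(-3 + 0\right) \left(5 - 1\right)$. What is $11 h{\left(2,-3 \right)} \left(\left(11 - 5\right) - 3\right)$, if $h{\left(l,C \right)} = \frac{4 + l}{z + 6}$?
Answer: $-33$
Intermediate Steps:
$z = -12$ ($z = \left(-3\right) 4 = -12$)
$h{\left(l,C \right)} = - \frac{2}{3} - \frac{l}{6}$ ($h{\left(l,C \right)} = \frac{4 + l}{-12 + 6} = \frac{4 + l}{-6} = \left(4 + l\right) \left(- \frac{1}{6}\right) = - \frac{2}{3} - \frac{l}{6}$)
$11 h{\left(2,-3 \right)} \left(\left(11 - 5\right) - 3\right) = 11 \left(- \frac{2}{3} - \frac{1}{3}\right) \left(\left(11 - 5\right) - 3\right) = 11 \left(- \frac{2}{3} - \frac{1}{3}\right) \left(6 - 3\right) = 11 \left(-1\right) 3 = \left(-11\right) 3 = -33$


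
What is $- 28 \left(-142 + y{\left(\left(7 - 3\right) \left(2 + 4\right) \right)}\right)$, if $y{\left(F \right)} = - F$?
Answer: $4648$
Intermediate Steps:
$- 28 \left(-142 + y{\left(\left(7 - 3\right) \left(2 + 4\right) \right)}\right) = - 28 \left(-142 - \left(7 - 3\right) \left(2 + 4\right)\right) = - 28 \left(-142 - 4 \cdot 6\right) = - 28 \left(-142 - 24\right) = \left(-28\right) \left(-166\right) = 4648$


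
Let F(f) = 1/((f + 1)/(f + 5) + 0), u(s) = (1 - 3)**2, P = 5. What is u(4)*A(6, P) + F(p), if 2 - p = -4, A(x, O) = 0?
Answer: 11/7 ≈ 1.5714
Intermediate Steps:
p = 6 (p = 2 - 1*(-4) = 2 + 4 = 6)
u(s) = 4 (u(s) = (-2)**2 = 4)
F(f) = (5 + f)/(1 + f) (F(f) = 1/((1 + f)/(5 + f) + 0) = 1/((1 + f)/(5 + f)) = (5 + f)/(1 + f))
u(4)*A(6, P) + F(p) = 4*0 + (5 + 6)/(1 + 6) = 0 + 11/7 = 11/7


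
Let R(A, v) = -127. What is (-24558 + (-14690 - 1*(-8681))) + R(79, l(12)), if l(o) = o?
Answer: -30694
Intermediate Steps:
(-24558 + (-14690 - 1*(-8681))) + R(79, l(12)) = (-24558 + (-14690 - 1*(-8681))) - 127 = (-24558 + (-14690 + 8681)) - 127 = (-24558 - 6009) - 127 = -30567 - 127 = -30694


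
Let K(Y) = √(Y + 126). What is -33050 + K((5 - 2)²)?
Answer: -33050 + 3*√15 ≈ -33038.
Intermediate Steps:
K(Y) = √(126 + Y)
-33050 + K((5 - 2)²) = -33050 + √(126 + (5 - 2)²) = -33050 + √(126 + 3²) = -33050 + √(126 + 9) = -33050 + √135 = -33050 + 3*√15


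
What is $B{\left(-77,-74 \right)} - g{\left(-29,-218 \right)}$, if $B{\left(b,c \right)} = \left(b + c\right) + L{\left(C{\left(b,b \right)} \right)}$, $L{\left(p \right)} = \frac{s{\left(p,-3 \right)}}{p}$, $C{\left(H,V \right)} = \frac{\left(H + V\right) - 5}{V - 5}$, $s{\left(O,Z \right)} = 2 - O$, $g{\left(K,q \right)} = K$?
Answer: $- \frac{19393}{159} \approx -121.97$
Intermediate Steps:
$C{\left(H,V \right)} = \frac{-5 + H + V}{-5 + V}$
$L{\left(p \right)} = \frac{2 - p}{p}$
$B{\left(b,c \right)} = b + c + \frac{\left(-5 + b\right) \left(2 - \frac{-5 + 2 b}{-5 + b}\right)}{-5 + 2 b}$ ($B{\left(b,c \right)} = \left(b + c\right) + \frac{2 - \frac{-5 + b + b}{-5 + b}}{\frac{1}{-5 + b} \left(-5 + b + b\right)} = \left(b + c\right) + \frac{2 - \frac{-5 + 2 b}{-5 + b}}{\frac{1}{-5 + b} \left(-5 + 2 b\right)} = \left(b + c\right) + \frac{-5 + b}{-5 + 2 b} \left(2 - \frac{-5 + 2 b}{-5 + b}\right) = \left(b + c\right) + \frac{\left(-5 + b\right) \left(2 - \frac{-5 + 2 b}{-5 + b}\right)}{-5 + 2 b} = b + c + \frac{\left(-5 + b\right) \left(2 - \frac{-5 + 2 b}{-5 + b}\right)}{-5 + 2 b}$)
$B{\left(-77,-74 \right)} - g{\left(-29,-218 \right)} = \frac{-5 + \left(-5 + 2 \left(-77\right)\right) \left(-77 - 74\right)}{-5 + 2 \left(-77\right)} - -29 = \frac{-5 + \left(-5 - 154\right) \left(-151\right)}{-5 - 154} + 29 = \frac{-5 - -24009}{-159} + 29 = - \frac{-5 + 24009}{159} + 29 = \left(- \frac{1}{159}\right) 24004 + 29 = - \frac{24004}{159} + 29 = - \frac{19393}{159}$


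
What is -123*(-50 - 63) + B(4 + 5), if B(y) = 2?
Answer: 13901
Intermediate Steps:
-123*(-50 - 63) + B(4 + 5) = -123*(-50 - 63) + 2 = -123*(-113) + 2 = 13899 + 2 = 13901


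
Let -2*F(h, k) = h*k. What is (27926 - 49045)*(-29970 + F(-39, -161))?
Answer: 1398479061/2 ≈ 6.9924e+8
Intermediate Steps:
F(h, k) = -h*k/2
(27926 - 49045)*(-29970 + F(-39, -161)) = (27926 - 49045)*(-29970 - ½*(-39)*(-161)) = -21119*(-29970 - 6279/2) = -21119*(-66219/2) = 1398479061/2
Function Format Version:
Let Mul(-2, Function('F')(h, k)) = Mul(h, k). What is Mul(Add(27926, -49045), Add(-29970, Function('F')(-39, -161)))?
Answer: Rational(1398479061, 2) ≈ 6.9924e+8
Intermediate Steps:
Function('F')(h, k) = Mul(Rational(-1, 2), h, k) (Function('F')(h, k) = Mul(Rational(-1, 2), Mul(h, k)) = Mul(Rational(-1, 2), h, k))
Mul(Add(27926, -49045), Add(-29970, Function('F')(-39, -161))) = Mul(Add(27926, -49045), Add(-29970, Mul(Rational(-1, 2), -39, -161))) = Mul(-21119, Add(-29970, Rational(-6279, 2))) = Mul(-21119, Rational(-66219, 2)) = Rational(1398479061, 2)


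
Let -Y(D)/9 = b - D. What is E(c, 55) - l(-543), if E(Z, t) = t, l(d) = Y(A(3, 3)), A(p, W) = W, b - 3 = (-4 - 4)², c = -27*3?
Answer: 631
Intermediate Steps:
c = -81
b = 67 (b = 3 + (-4 - 4)² = 3 + (-8)² = 3 + 64 = 67)
Y(D) = -603 + 9*D (Y(D) = -9*(67 - D) = -603 + 9*D)
l(d) = -576 (l(d) = -603 + 9*3 = -603 + 27 = -576)
E(c, 55) - l(-543) = 55 - 1*(-576) = 55 + 576 = 631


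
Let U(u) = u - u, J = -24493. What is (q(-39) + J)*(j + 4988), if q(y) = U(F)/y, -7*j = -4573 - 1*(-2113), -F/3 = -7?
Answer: -130778624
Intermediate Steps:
F = 21 (F = -3*(-7) = 21)
U(u) = 0
j = 2460/7 (j = -(-4573 - 1*(-2113))/7 = -(-4573 + 2113)/7 = -⅐*(-2460) = 2460/7 ≈ 351.43)
q(y) = 0 (q(y) = 0/y = 0)
(q(-39) + J)*(j + 4988) = (0 - 24493)*(2460/7 + 4988) = -24493*37376/7 = -130778624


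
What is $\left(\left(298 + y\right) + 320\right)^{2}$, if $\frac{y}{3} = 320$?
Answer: $2490084$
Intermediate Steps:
$y = 960$ ($y = 3 \cdot 320 = 960$)
$\left(\left(298 + y\right) + 320\right)^{2} = \left(\left(298 + 960\right) + 320\right)^{2} = \left(1258 + 320\right)^{2} = 1578^{2} = 2490084$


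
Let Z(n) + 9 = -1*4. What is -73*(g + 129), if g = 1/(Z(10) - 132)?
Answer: -1365392/145 ≈ -9416.5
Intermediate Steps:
Z(n) = -13 (Z(n) = -9 - 1*4 = -9 - 4 = -13)
g = -1/145 (g = 1/(-13 - 132) = 1/(-145) = -1/145 ≈ -0.0068966)
-73*(g + 129) = -73*(-1/145 + 129) = -73*18704/145 = -1365392/145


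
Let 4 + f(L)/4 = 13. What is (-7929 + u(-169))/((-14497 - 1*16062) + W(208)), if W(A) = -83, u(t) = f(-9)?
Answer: 2631/10214 ≈ 0.25759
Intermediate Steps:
f(L) = 36 (f(L) = -16 + 4*13 = -16 + 52 = 36)
u(t) = 36
(-7929 + u(-169))/((-14497 - 1*16062) + W(208)) = (-7929 + 36)/((-14497 - 1*16062) - 83) = -7893/((-14497 - 16062) - 83) = -7893/(-30559 - 83) = -7893/(-30642) = -7893*(-1/30642) = 2631/10214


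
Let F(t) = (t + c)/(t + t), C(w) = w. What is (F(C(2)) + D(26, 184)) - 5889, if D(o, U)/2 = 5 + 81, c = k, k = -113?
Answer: -22979/4 ≈ -5744.8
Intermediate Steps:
c = -113
D(o, U) = 172 (D(o, U) = 2*(5 + 81) = 2*86 = 172)
F(t) = (-113 + t)/(2*t) (F(t) = (t - 113)/(t + t) = (-113 + t)/((2*t)) = (-113 + t)*(1/(2*t)) = (-113 + t)/(2*t))
(F(C(2)) + D(26, 184)) - 5889 = ((1/2)*(-113 + 2)/2 + 172) - 5889 = ((1/2)*(1/2)*(-111) + 172) - 5889 = (-111/4 + 172) - 5889 = 577/4 - 5889 = -22979/4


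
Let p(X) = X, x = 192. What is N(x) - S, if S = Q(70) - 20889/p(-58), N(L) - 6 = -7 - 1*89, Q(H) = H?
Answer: -30169/58 ≈ -520.16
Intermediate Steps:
N(L) = -90 (N(L) = 6 + (-7 - 1*89) = 6 + (-7 - 89) = 6 - 96 = -90)
S = 24949/58 (S = 70 - 20889/(-58) = 70 - 20889*(-1/58) = 70 + 20889/58 = 24949/58 ≈ 430.16)
N(x) - S = -90 - 1*24949/58 = -90 - 24949/58 = -30169/58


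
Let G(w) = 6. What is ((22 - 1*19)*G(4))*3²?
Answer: 162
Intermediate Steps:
((22 - 1*19)*G(4))*3² = ((22 - 1*19)*6)*3² = ((22 - 19)*6)*9 = (3*6)*9 = 18*9 = 162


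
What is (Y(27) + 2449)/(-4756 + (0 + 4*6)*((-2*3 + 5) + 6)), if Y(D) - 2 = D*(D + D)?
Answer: -3909/4636 ≈ -0.84318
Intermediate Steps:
Y(D) = 2 + 2*D² (Y(D) = 2 + D*(D + D) = 2 + D*(2*D) = 2 + 2*D²)
(Y(27) + 2449)/(-4756 + (0 + 4*6)*((-2*3 + 5) + 6)) = ((2 + 2*27²) + 2449)/(-4756 + (0 + 4*6)*((-2*3 + 5) + 6)) = ((2 + 2*729) + 2449)/(-4756 + (0 + 24)*((-6 + 5) + 6)) = ((2 + 1458) + 2449)/(-4756 + 24*(-1 + 6)) = (1460 + 2449)/(-4756 + 24*5) = 3909/(-4756 + 120) = 3909/(-4636) = 3909*(-1/4636) = -3909/4636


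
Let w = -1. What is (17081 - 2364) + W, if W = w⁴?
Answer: 14718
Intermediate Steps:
W = 1 (W = (-1)⁴ = 1)
(17081 - 2364) + W = (17081 - 2364) + 1 = 14717 + 1 = 14718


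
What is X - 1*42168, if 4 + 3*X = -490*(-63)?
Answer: -95638/3 ≈ -31879.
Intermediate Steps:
X = 30866/3 (X = -4/3 + (-490*(-63))/3 = -4/3 + (⅓)*30870 = -4/3 + 10290 = 30866/3 ≈ 10289.)
X - 1*42168 = 30866/3 - 1*42168 = 30866/3 - 42168 = -95638/3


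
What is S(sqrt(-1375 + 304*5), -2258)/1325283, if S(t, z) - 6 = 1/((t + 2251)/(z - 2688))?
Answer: 9633845/3357509060124 + 2473*sqrt(145)/3357509060124 ≈ 2.8782e-6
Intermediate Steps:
S(t, z) = 6 + (-2688 + z)/(2251 + t) (S(t, z) = 6 + 1/((t + 2251)/(z - 2688)) = 6 + 1/((2251 + t)/(-2688 + z)) = 6 + (-2688 + z)/(2251 + t))
S(sqrt(-1375 + 304*5), -2258)/1325283 = ((10818 - 2258 + 6*sqrt(-1375 + 304*5))/(2251 + sqrt(-1375 + 304*5)))/1325283 = ((10818 - 2258 + 6*sqrt(-1375 + 1520))/(2251 + sqrt(-1375 + 1520)))*(1/1325283) = ((10818 - 2258 + 6*sqrt(145))/(2251 + sqrt(145)))*(1/1325283) = ((8560 + 6*sqrt(145))/(2251 + sqrt(145)))*(1/1325283) = (8560 + 6*sqrt(145))/(1325283*(2251 + sqrt(145)))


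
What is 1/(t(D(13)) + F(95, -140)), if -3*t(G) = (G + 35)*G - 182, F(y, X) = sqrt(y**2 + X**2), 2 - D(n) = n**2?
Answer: -65586/477689419 - 45*sqrt(1145)/477689419 ≈ -0.00014049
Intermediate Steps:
D(n) = 2 - n**2
F(y, X) = sqrt(X**2 + y**2)
t(G) = 182/3 - G*(35 + G)/3 (t(G) = -((G + 35)*G - 182)/3 = -((35 + G)*G - 182)/3 = -(G*(35 + G) - 182)/3 = -(-182 + G*(35 + G))/3 = 182/3 - G*(35 + G)/3)
1/(t(D(13)) + F(95, -140)) = 1/((182/3 - 35*(2 - 1*13**2)/3 - (2 - 1*13**2)**2/3) + sqrt((-140)**2 + 95**2)) = 1/((182/3 - 35*(2 - 1*169)/3 - (2 - 1*169)**2/3) + sqrt(19600 + 9025)) = 1/((182/3 - 35*(2 - 169)/3 - (2 - 169)**2/3) + sqrt(28625)) = 1/((182/3 - 35/3*(-167) - 1/3*(-167)**2) + 5*sqrt(1145)) = 1/((182/3 + 5845/3 - 1/3*27889) + 5*sqrt(1145)) = 1/((182/3 + 5845/3 - 27889/3) + 5*sqrt(1145)) = 1/(-21862/3 + 5*sqrt(1145))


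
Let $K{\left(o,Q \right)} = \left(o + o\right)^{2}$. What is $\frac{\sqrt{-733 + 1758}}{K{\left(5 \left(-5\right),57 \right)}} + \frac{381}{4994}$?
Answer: $\frac{381}{4994} + \frac{\sqrt{41}}{500} \approx 0.089098$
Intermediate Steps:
$K{\left(o,Q \right)} = 4 o^{2}$ ($K{\left(o,Q \right)} = \left(2 o\right)^{2} = 4 o^{2}$)
$\frac{\sqrt{-733 + 1758}}{K{\left(5 \left(-5\right),57 \right)}} + \frac{381}{4994} = \frac{\sqrt{-733 + 1758}}{4 \left(5 \left(-5\right)\right)^{2}} + \frac{381}{4994} = \frac{\sqrt{1025}}{4 \left(-25\right)^{2}} + 381 \cdot \frac{1}{4994} = \frac{5 \sqrt{41}}{4 \cdot 625} + \frac{381}{4994} = \frac{5 \sqrt{41}}{2500} + \frac{381}{4994} = 5 \sqrt{41} \cdot \frac{1}{2500} + \frac{381}{4994} = \frac{\sqrt{41}}{500} + \frac{381}{4994} = \frac{381}{4994} + \frac{\sqrt{41}}{500}$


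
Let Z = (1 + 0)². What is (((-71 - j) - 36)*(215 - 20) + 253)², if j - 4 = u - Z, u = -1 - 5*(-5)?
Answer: 669619129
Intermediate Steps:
u = 24 (u = -1 + 25 = 24)
Z = 1 (Z = 1² = 1)
j = 27 (j = 4 + (24 - 1*1) = 4 + (24 - 1) = 4 + 23 = 27)
(((-71 - j) - 36)*(215 - 20) + 253)² = (((-71 - 1*27) - 36)*(215 - 20) + 253)² = (((-71 - 27) - 36)*195 + 253)² = ((-98 - 36)*195 + 253)² = (-134*195 + 253)² = (-26130 + 253)² = (-25877)² = 669619129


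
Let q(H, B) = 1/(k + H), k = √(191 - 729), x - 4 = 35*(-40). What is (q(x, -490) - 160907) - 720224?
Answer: -858818120385/974677 - I*√538/1949354 ≈ -8.8113e+5 - 1.1899e-5*I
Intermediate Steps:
x = -1396 (x = 4 + 35*(-40) = 4 - 1400 = -1396)
k = I*√538 (k = √(-538) = I*√538 ≈ 23.195*I)
q(H, B) = 1/(H + I*√538) (q(H, B) = 1/(I*√538 + H) = 1/(H + I*√538))
(q(x, -490) - 160907) - 720224 = (1/(-1396 + I*√538) - 160907) - 720224 = (-160907 + 1/(-1396 + I*√538)) - 720224 = -881131 + 1/(-1396 + I*√538)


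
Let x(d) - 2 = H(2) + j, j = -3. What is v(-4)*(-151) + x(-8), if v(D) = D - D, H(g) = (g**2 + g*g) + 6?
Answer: 13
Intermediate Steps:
H(g) = 6 + 2*g**2 (H(g) = (g**2 + g**2) + 6 = 2*g**2 + 6 = 6 + 2*g**2)
x(d) = 13 (x(d) = 2 + ((6 + 2*2**2) - 3) = 2 + ((6 + 2*4) - 3) = 2 + ((6 + 8) - 3) = 2 + (14 - 3) = 2 + 11 = 13)
v(D) = 0
v(-4)*(-151) + x(-8) = 0*(-151) + 13 = 0 + 13 = 13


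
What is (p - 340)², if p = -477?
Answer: 667489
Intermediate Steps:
(p - 340)² = (-477 - 340)² = (-817)² = 667489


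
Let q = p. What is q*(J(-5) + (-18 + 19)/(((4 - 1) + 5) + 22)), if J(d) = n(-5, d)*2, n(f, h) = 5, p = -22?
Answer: -3311/15 ≈ -220.73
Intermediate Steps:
q = -22
J(d) = 10 (J(d) = 5*2 = 10)
q*(J(-5) + (-18 + 19)/(((4 - 1) + 5) + 22)) = -22*(10 + (-18 + 19)/(((4 - 1) + 5) + 22)) = -22*(10 + 1/((3 + 5) + 22)) = -22*(10 + 1/(8 + 22)) = -22*(10 + 1/30) = -22*301/30 = -3311/15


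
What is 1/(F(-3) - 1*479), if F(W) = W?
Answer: -1/482 ≈ -0.0020747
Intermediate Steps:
1/(F(-3) - 1*479) = 1/(-3 - 1*479) = 1/(-3 - 479) = 1/(-482) = -1/482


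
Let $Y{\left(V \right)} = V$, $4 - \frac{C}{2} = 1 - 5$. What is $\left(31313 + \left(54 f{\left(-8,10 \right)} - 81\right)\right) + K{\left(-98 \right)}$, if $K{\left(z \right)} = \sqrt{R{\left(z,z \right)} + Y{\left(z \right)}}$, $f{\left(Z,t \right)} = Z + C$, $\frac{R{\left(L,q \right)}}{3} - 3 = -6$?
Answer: $31664 + i \sqrt{107} \approx 31664.0 + 10.344 i$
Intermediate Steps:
$C = 16$ ($C = 8 - 2 \left(1 - 5\right) = 8 - -8 = 8 + 8 = 16$)
$R{\left(L,q \right)} = -9$ ($R{\left(L,q \right)} = 9 + 3 \left(-6\right) = 9 - 18 = -9$)
$f{\left(Z,t \right)} = 16 + Z$ ($f{\left(Z,t \right)} = Z + 16 = 16 + Z$)
$K{\left(z \right)} = \sqrt{-9 + z}$
$\left(31313 + \left(54 f{\left(-8,10 \right)} - 81\right)\right) + K{\left(-98 \right)} = \left(31313 - \left(81 - 54 \left(16 - 8\right)\right)\right) + \sqrt{-9 - 98} = \left(31313 + \left(54 \cdot 8 - 81\right)\right) + \sqrt{-107} = \left(31313 + \left(432 - 81\right)\right) + i \sqrt{107} = \left(31313 + 351\right) + i \sqrt{107} = 31664 + i \sqrt{107}$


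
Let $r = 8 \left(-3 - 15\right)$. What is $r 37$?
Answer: $-5328$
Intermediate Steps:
$r = -144$ ($r = 8 \left(-18\right) = -144$)
$r 37 = \left(-144\right) 37 = -5328$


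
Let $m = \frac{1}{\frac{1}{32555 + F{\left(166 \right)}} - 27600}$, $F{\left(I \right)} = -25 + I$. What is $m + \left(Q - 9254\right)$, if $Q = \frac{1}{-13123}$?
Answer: $- \frac{109588841417162165}{11842321167677} \approx -9254.0$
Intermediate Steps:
$Q = - \frac{1}{13123} \approx -7.6202 \cdot 10^{-5}$
$m = - \frac{32696}{902409599}$ ($m = \frac{1}{\frac{1}{32555 + \left(-25 + 166\right)} - 27600} = \frac{1}{\frac{1}{32555 + 141} - 27600} = \frac{1}{\frac{1}{32696} - 27600} = \frac{1}{- \frac{902409599}{32696}} = - \frac{32696}{902409599} \approx -3.6232 \cdot 10^{-5}$)
$m + \left(Q - 9254\right) = - \frac{32696}{902409599} - \frac{121440243}{13123} = - \frac{109588841417162165}{11842321167677}$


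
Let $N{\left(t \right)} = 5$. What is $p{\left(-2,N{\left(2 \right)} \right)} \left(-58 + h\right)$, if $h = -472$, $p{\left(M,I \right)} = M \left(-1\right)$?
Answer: $-1060$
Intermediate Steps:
$p{\left(M,I \right)} = - M$
$p{\left(-2,N{\left(2 \right)} \right)} \left(-58 + h\right) = \left(-1\right) \left(-2\right) \left(-58 - 472\right) = 2 \left(-530\right) = -1060$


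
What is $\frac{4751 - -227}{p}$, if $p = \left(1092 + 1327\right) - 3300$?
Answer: $- \frac{4978}{881} \approx -5.6504$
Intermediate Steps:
$p = -881$ ($p = 2419 - 3300 = -881$)
$\frac{4751 - -227}{p} = \frac{4751 - -227}{-881} = \left(4751 + 227\right) \left(- \frac{1}{881}\right) = 4978 \left(- \frac{1}{881}\right) = - \frac{4978}{881}$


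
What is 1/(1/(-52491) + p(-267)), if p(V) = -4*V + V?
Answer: 52491/42045290 ≈ 0.0012484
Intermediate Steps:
p(V) = -3*V
1/(1/(-52491) + p(-267)) = 1/(1/(-52491) - 3*(-267)) = 1/(-1/52491 + 801) = 1/(42045290/52491) = 52491/42045290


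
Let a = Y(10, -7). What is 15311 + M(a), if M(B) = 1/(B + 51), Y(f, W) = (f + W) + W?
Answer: 719618/47 ≈ 15311.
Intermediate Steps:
Y(f, W) = f + 2*W (Y(f, W) = (W + f) + W = f + 2*W)
a = -4 (a = 10 + 2*(-7) = 10 - 14 = -4)
M(B) = 1/(51 + B)
15311 + M(a) = 15311 + 1/(51 - 4) = 15311 + 1/47 = 719618/47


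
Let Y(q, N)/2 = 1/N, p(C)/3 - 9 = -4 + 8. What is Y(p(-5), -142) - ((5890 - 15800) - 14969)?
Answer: 1766408/71 ≈ 24879.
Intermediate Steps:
p(C) = 39 (p(C) = 27 + 3*(-4 + 8) = 27 + 3*4 = 27 + 12 = 39)
Y(q, N) = 2/N
Y(p(-5), -142) - ((5890 - 15800) - 14969) = 2/(-142) - ((5890 - 15800) - 14969) = 2*(-1/142) - (-9910 - 14969) = -1/71 - 1*(-24879) = -1/71 + 24879 = 1766408/71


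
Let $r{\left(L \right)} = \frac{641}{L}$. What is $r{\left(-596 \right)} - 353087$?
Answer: $- \frac{210440493}{596} \approx -3.5309 \cdot 10^{5}$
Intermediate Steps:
$r{\left(-596 \right)} - 353087 = \frac{641}{-596} - 353087 = 641 \left(- \frac{1}{596}\right) - 353087 = - \frac{641}{596} - 353087 = - \frac{210440493}{596}$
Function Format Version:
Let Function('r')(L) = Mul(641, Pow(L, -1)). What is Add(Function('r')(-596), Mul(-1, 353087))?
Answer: Rational(-210440493, 596) ≈ -3.5309e+5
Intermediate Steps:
Add(Function('r')(-596), Mul(-1, 353087)) = Add(Mul(641, Pow(-596, -1)), Mul(-1, 353087)) = Add(Mul(641, Rational(-1, 596)), -353087) = Add(Rational(-641, 596), -353087) = Rational(-210440493, 596)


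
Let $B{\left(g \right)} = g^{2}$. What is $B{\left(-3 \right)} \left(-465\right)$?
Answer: $-4185$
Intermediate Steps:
$B{\left(-3 \right)} \left(-465\right) = \left(-3\right)^{2} \left(-465\right) = 9 \left(-465\right) = -4185$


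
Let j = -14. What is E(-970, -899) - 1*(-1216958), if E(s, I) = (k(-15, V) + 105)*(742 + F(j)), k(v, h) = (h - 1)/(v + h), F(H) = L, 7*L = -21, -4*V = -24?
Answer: 11647282/9 ≈ 1.2941e+6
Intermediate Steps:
V = 6 (V = -1/4*(-24) = 6)
L = -3 (L = (1/7)*(-21) = -3)
F(H) = -3
k(v, h) = (-1 + h)/(h + v)
E(s, I) = 694660/9 (E(s, I) = ((-1 + 6)/(6 - 15) + 105)*(742 - 3) = (5/(-9) + 105)*739 = (-1/9*5 + 105)*739 = (-5/9 + 105)*739 = (940/9)*739 = 694660/9)
E(-970, -899) - 1*(-1216958) = 694660/9 - 1*(-1216958) = 694660/9 + 1216958 = 11647282/9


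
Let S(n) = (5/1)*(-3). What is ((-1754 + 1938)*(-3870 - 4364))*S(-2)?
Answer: 22725840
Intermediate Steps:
S(n) = -15 (S(n) = (5*1)*(-3) = 5*(-3) = -15)
((-1754 + 1938)*(-3870 - 4364))*S(-2) = ((-1754 + 1938)*(-3870 - 4364))*(-15) = (184*(-8234))*(-15) = -1515056*(-15) = 22725840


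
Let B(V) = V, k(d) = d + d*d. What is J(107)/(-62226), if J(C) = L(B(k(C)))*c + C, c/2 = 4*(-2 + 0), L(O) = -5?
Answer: -187/62226 ≈ -0.0030052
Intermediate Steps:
k(d) = d + d²
c = -16 (c = 2*(4*(-2 + 0)) = 2*(4*(-2)) = 2*(-8) = -16)
J(C) = 80 + C (J(C) = -5*(-16) + C = 80 + C)
J(107)/(-62226) = (80 + 107)/(-62226) = 187*(-1/62226) = -187/62226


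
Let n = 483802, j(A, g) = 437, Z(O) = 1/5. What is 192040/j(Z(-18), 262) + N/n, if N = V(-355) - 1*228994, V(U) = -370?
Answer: 46404552006/105710737 ≈ 438.98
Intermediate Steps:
Z(O) = ⅕
N = -229364 (N = -370 - 1*228994 = -370 - 228994 = -229364)
192040/j(Z(-18), 262) + N/n = 192040/437 - 229364/483802 = 192040*(1/437) - 229364*1/483802 = 192040/437 - 114682/241901 = 46404552006/105710737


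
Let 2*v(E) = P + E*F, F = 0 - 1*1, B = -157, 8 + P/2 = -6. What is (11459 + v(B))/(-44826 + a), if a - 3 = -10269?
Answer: -23047/110184 ≈ -0.20917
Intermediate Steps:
a = -10266 (a = 3 - 10269 = -10266)
P = -28 (P = -16 + 2*(-6) = -16 - 12 = -28)
F = -1 (F = 0 - 1 = -1)
v(E) = -14 - E/2 (v(E) = (-28 + E*(-1))/2 = (-28 - E)/2 = -14 - E/2)
(11459 + v(B))/(-44826 + a) = (11459 + (-14 - ½*(-157)))/(-44826 - 10266) = (11459 + (-14 + 157/2))/(-55092) = (11459 + 129/2)*(-1/55092) = (23047/2)*(-1/55092) = -23047/110184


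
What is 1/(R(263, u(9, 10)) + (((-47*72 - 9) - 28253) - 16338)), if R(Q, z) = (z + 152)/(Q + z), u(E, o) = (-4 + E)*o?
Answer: -313/15018790 ≈ -2.0841e-5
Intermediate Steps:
u(E, o) = o*(-4 + E)
R(Q, z) = (152 + z)/(Q + z)
1/(R(263, u(9, 10)) + (((-47*72 - 9) - 28253) - 16338)) = 1/((152 + 10*(-4 + 9))/(263 + 10*(-4 + 9)) + (((-47*72 - 9) - 28253) - 16338)) = 1/((152 + 10*5)/(263 + 10*5) + (((-3384 - 9) - 28253) - 16338)) = 1/((152 + 50)/(263 + 50) + ((-3393 - 28253) - 16338)) = 1/(202/313 + (-31646 - 16338)) = 1/((1/313)*202 - 47984) = 1/(202/313 - 47984) = 1/(-15018790/313) = -313/15018790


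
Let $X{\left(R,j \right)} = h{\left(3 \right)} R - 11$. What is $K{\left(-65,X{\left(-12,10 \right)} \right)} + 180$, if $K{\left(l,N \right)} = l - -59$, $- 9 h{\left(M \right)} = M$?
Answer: $174$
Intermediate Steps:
$h{\left(M \right)} = - \frac{M}{9}$
$X{\left(R,j \right)} = -11 - \frac{R}{3}$ ($X{\left(R,j \right)} = \left(- \frac{1}{9}\right) 3 R - 11 = - \frac{R}{3} - 11 = -11 - \frac{R}{3}$)
$K{\left(l,N \right)} = 59 + l$ ($K{\left(l,N \right)} = l + 59 = 59 + l$)
$K{\left(-65,X{\left(-12,10 \right)} \right)} + 180 = \left(59 - 65\right) + 180 = -6 + 180 = 174$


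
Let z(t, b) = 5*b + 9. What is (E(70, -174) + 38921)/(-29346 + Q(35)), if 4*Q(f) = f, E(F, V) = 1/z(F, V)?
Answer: -134043920/101037489 ≈ -1.3267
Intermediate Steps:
z(t, b) = 9 + 5*b
E(F, V) = 1/(9 + 5*V)
Q(f) = f/4
(E(70, -174) + 38921)/(-29346 + Q(35)) = (1/(9 + 5*(-174)) + 38921)/(-29346 + (¼)*35) = (1/(9 - 870) + 38921)/(-29346 + 35/4) = (1/(-861) + 38921)/(-117349/4) = (-1/861 + 38921)*(-4/117349) = (33510980/861)*(-4/117349) = -134043920/101037489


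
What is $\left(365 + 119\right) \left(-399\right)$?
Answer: $-193116$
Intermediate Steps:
$\left(365 + 119\right) \left(-399\right) = 484 \left(-399\right) = -193116$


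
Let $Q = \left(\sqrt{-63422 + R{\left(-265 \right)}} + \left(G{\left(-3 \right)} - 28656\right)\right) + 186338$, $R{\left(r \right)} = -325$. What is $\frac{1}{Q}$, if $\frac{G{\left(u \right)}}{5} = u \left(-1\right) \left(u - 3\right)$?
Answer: $\frac{157592}{24835302211} - \frac{9 i \sqrt{787}}{24835302211} \approx 6.3455 \cdot 10^{-6} - 1.0166 \cdot 10^{-8} i$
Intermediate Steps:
$G{\left(u \right)} = - 5 u \left(-3 + u\right)$ ($G{\left(u \right)} = 5 u \left(-1\right) \left(u - 3\right) = 5 - u \left(-3 + u\right) = 5 \left(- u \left(-3 + u\right)\right) = - 5 u \left(-3 + u\right)$)
$Q = 157592 + 9 i \sqrt{787}$ ($Q = \left(\sqrt{-63422 - 325} - \left(28656 + 15 \left(3 - -3\right)\right)\right) + 186338 = \left(\sqrt{-63747} - \left(28656 + 15 \left(3 + 3\right)\right)\right) + 186338 = \left(9 i \sqrt{787} - \left(28656 + 15 \cdot 6\right)\right) + 186338 = \left(9 i \sqrt{787} - 28746\right) + 186338 = \left(-28746 + 9 i \sqrt{787}\right) + 186338 = 157592 + 9 i \sqrt{787} \approx 1.5759 \cdot 10^{5} + 252.48 i$)
$\frac{1}{Q} = \frac{1}{157592 + 9 i \sqrt{787}}$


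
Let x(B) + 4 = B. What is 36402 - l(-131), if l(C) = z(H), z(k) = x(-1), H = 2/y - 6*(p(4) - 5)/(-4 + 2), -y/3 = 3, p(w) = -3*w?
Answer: 36407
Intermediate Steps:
y = -9 (y = -3*3 = -9)
x(B) = -4 + B
H = -461/9 (H = 2/(-9) - 6*(-3*4 - 5)/(-4 + 2) = 2*(-1/9) - 6/((-2/(-12 - 5))) = -2/9 - 6/((-2/(-17))) = -2/9 - 6/((-2*(-1/17))) = -2/9 - 6/2/17 = -2/9 - 6*17/2 = -2/9 - 51 = -461/9 ≈ -51.222)
z(k) = -5 (z(k) = -4 - 1 = -5)
l(C) = -5
36402 - l(-131) = 36402 - 1*(-5) = 36402 + 5 = 36407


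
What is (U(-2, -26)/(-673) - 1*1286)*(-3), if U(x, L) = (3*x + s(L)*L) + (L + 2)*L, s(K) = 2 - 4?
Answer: 2598444/673 ≈ 3861.0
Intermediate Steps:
s(K) = -2
U(x, L) = -2*L + 3*x + L*(2 + L) (U(x, L) = (3*x - 2*L) + (L + 2)*L = (-2*L + 3*x) + (2 + L)*L = (-2*L + 3*x) + L*(2 + L) = -2*L + 3*x + L*(2 + L))
(U(-2, -26)/(-673) - 1*1286)*(-3) = (((-26)² + 3*(-2))/(-673) - 1*1286)*(-3) = ((676 - 6)*(-1/673) - 1286)*(-3) = (670*(-1/673) - 1286)*(-3) = (-670/673 - 1286)*(-3) = -866148/673*(-3) = 2598444/673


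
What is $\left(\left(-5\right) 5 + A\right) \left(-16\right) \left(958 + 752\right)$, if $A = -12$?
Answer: $1012320$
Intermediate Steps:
$\left(\left(-5\right) 5 + A\right) \left(-16\right) \left(958 + 752\right) = \left(\left(-5\right) 5 - 12\right) \left(-16\right) \left(958 + 752\right) = \left(-25 - 12\right) \left(-16\right) 1710 = \left(-37\right) \left(-16\right) 1710 = 592 \cdot 1710 = 1012320$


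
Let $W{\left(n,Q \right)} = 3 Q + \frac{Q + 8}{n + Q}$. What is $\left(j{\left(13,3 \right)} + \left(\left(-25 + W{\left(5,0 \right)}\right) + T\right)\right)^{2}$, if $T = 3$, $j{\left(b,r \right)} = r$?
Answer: $\frac{7569}{25} \approx 302.76$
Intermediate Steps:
$W{\left(n,Q \right)} = 3 Q + \frac{8 + Q}{Q + n}$
$\left(j{\left(13,3 \right)} + \left(\left(-25 + W{\left(5,0 \right)}\right) + T\right)\right)^{2} = \left(3 + \left(\left(-25 + \frac{8 + 0 + 3 \cdot 0^{2} + 3 \cdot 0 \cdot 5}{0 + 5}\right) + 3\right)\right)^{2} = \left(3 + \left(\left(-25 + \frac{8 + 0 + 3 \cdot 0 + 0}{5}\right) + 3\right)\right)^{2} = \left(3 + \left(\left(-25 + \frac{8 + 0 + 0 + 0}{5}\right) + 3\right)\right)^{2} = \left(3 + \left(\left(-25 + \frac{1}{5} \cdot 8\right) + 3\right)\right)^{2} = \left(3 + \left(\left(-25 + \frac{8}{5}\right) + 3\right)\right)^{2} = \left(3 + \left(- \frac{117}{5} + 3\right)\right)^{2} = \left(3 - \frac{102}{5}\right)^{2} = \left(- \frac{87}{5}\right)^{2} = \frac{7569}{25}$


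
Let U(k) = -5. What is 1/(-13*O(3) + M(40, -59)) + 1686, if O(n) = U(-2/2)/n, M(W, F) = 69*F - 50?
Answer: 20734425/12298 ≈ 1686.0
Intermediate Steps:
M(W, F) = -50 + 69*F
O(n) = -5/n
1/(-13*O(3) + M(40, -59)) + 1686 = 1/(-(-65)/3 + (-50 + 69*(-59))) + 1686 = 1/(-(-65)/3 + (-50 - 4071)) + 1686 = 1/(-13*(-5/3) - 4121) + 1686 = 1/(65/3 - 4121) + 1686 = 1/(-12298/3) + 1686 = -3/12298 + 1686 = 20734425/12298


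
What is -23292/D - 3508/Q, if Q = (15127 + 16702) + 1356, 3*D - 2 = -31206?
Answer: 552342857/258876185 ≈ 2.1336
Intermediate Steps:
D = -31204/3 (D = ⅔ + (⅓)*(-31206) = ⅔ - 10402 = -31204/3 ≈ -10401.)
Q = 33185 (Q = 31829 + 1356 = 33185)
-23292/D - 3508/Q = -23292/(-31204/3) - 3508/33185 = -23292*(-3/31204) - 3508*1/33185 = 17469/7801 - 3508/33185 = 552342857/258876185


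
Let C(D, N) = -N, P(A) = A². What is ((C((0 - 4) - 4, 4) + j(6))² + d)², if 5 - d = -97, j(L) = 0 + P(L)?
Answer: 1267876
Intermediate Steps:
j(L) = L² (j(L) = 0 + L² = L²)
d = 102 (d = 5 - 1*(-97) = 5 + 97 = 102)
((C((0 - 4) - 4, 4) + j(6))² + d)² = ((-1*4 + 6²)² + 102)² = ((-4 + 36)² + 102)² = (32² + 102)² = (1024 + 102)² = 1126² = 1267876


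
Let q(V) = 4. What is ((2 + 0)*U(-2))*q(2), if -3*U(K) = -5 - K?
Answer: 8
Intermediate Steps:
U(K) = 5/3 + K/3 (U(K) = -(-5 - K)/3 = 5/3 + K/3)
((2 + 0)*U(-2))*q(2) = ((2 + 0)*(5/3 + (⅓)*(-2)))*4 = (2*(5/3 - ⅔))*4 = (2*1)*4 = 2*4 = 8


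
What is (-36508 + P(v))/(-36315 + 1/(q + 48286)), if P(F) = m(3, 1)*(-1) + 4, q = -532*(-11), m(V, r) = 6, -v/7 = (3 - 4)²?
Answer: 1976578380/1966021469 ≈ 1.0054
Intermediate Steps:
v = -7 (v = -7*(3 - 4)² = -7*(-1)² = -7*1 = -7)
q = 5852
P(F) = -2 (P(F) = 6*(-1) + 4 = -6 + 4 = -2)
(-36508 + P(v))/(-36315 + 1/(q + 48286)) = (-36508 - 2)/(-36315 + 1/(5852 + 48286)) = -36510/(-36315 + 1/54138) = -36510/(-1966021469/54138) = -36510*(-54138/1966021469) = 1976578380/1966021469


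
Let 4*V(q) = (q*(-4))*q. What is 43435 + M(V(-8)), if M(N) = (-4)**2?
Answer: 43451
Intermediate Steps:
V(q) = -q**2 (V(q) = ((q*(-4))*q)/4 = ((-4*q)*q)/4 = (-4*q**2)/4 = -q**2)
M(N) = 16
43435 + M(V(-8)) = 43435 + 16 = 43451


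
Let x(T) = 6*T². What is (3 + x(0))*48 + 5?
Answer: 149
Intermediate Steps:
(3 + x(0))*48 + 5 = (3 + 6*0²)*48 + 5 = (3 + 6*0)*48 + 5 = (3 + 0)*48 + 5 = 3*48 + 5 = 144 + 5 = 149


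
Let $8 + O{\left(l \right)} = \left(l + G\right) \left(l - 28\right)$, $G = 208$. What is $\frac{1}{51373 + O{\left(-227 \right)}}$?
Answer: $\frac{1}{56210} \approx 1.779 \cdot 10^{-5}$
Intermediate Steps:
$O{\left(l \right)} = -8 + \left(-28 + l\right) \left(208 + l\right)$ ($O{\left(l \right)} = -8 + \left(l + 208\right) \left(l - 28\right) = -8 + \left(208 + l\right) \left(-28 + l\right) = -8 + \left(-28 + l\right) \left(208 + l\right)$)
$\frac{1}{51373 + O{\left(-227 \right)}} = \frac{1}{51373 + \left(-5832 + \left(-227\right)^{2} + 180 \left(-227\right)\right)} = \frac{1}{51373 - -4837} = \frac{1}{51373 + 4837} = \frac{1}{56210}$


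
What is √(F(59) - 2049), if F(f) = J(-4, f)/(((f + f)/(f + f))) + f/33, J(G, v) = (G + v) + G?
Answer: 5*I*√86955/33 ≈ 44.679*I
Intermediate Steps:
J(G, v) = v + 2*G
F(f) = -8 + 34*f/33 (F(f) = (f + 2*(-4))/(((f + f)/(f + f))) + f/33 = (f - 8)/(((2*f)/((2*f)))) + f*(1/33) = (-8 + f)/(((2*f)*(1/(2*f)))) + f/33 = (-8 + f)/1 + f/33 = (-8 + f)*1 + f/33 = (-8 + f) + f/33 = -8 + 34*f/33)
√(F(59) - 2049) = √((-8 + (34/33)*59) - 2049) = √((-8 + 2006/33) - 2049) = √(1742/33 - 2049) = √(-65875/33) = 5*I*√86955/33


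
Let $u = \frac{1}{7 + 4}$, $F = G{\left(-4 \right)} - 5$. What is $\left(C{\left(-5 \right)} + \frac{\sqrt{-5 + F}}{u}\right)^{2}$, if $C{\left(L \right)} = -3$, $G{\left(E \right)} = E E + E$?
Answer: $251 - 66 \sqrt{2} \approx 157.66$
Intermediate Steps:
$G{\left(E \right)} = E + E^{2}$ ($G{\left(E \right)} = E^{2} + E = E + E^{2}$)
$F = 7$ ($F = - 4 \left(1 - 4\right) - 5 = \left(-4\right) \left(-3\right) - 5 = 12 - 5 = 7$)
$u = \frac{1}{11} \approx 0.090909$
$\left(C{\left(-5 \right)} + \frac{\sqrt{-5 + F}}{u}\right)^{2} = \left(-3 + \sqrt{-5 + 7} \frac{1}{\frac{1}{11}}\right)^{2} = \left(-3 + \sqrt{2} \cdot 11\right)^{2} = \left(-3 + 11 \sqrt{2}\right)^{2}$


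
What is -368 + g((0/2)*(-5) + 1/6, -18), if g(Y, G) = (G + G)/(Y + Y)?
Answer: -476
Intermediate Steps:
g(Y, G) = G/Y (g(Y, G) = (2*G)/((2*Y)) = (2*G)*(1/(2*Y)) = G/Y)
-368 + g((0/2)*(-5) + 1/6, -18) = -368 - 18/((0/2)*(-5) + 1/6) = -368 - 18/((0*(½))*(-5) + ⅙) = -368 - 18/(0*(-5) + ⅙) = -368 - 18/(0 + ⅙) = -368 - 18/⅙ = -368 - 18*6 = -368 - 108 = -476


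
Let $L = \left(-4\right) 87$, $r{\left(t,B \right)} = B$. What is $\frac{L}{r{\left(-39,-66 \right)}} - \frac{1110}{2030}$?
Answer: $\frac{10553}{2233} \approx 4.7259$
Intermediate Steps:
$L = -348$
$\frac{L}{r{\left(-39,-66 \right)}} - \frac{1110}{2030} = - \frac{348}{-66} - \frac{1110}{2030} = \left(-348\right) \left(- \frac{1}{66}\right) - \frac{111}{203} = \frac{58}{11} - \frac{111}{203} = \frac{10553}{2233}$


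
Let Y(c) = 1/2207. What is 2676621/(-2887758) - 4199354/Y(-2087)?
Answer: -8921222289255115/962586 ≈ -9.2680e+9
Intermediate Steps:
Y(c) = 1/2207
2676621/(-2887758) - 4199354/Y(-2087) = 2676621/(-2887758) - 4199354/1/2207 = 2676621*(-1/2887758) - 4199354*2207 = -892207/962586 - 9267974278 = -8921222289255115/962586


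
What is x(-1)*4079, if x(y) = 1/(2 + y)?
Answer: 4079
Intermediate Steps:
x(-1)*4079 = 4079/(2 - 1) = 4079/1 = 1*4079 = 4079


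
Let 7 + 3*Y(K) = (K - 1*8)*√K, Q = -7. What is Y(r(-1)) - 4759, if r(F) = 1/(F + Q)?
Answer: -14284/3 - 65*I*√2/96 ≈ -4761.3 - 0.95754*I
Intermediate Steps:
r(F) = 1/(-7 + F) (r(F) = 1/(F - 7) = 1/(-7 + F))
Y(K) = -7/3 + √K*(-8 + K)/3 (Y(K) = -7/3 + ((K - 1*8)*√K)/3 = -7/3 + ((K - 8)*√K)/3 = -7/3 + ((-8 + K)*√K)/3 = -7/3 + (√K*(-8 + K))/3 = -7/3 + √K*(-8 + K)/3)
Y(r(-1)) - 4759 = (-7/3 - 8*I*√2/4/3 + (1/(-7 - 1))^(3/2)/3) - 4759 = (-7/3 - 8*I*√2/4/3 + (1/(-8))^(3/2)/3) - 4759 = (-7/3 - 2*I*√2/3 + (-⅛)^(3/2)/3) - 4759 = (-7/3 - 2*I*√2/3 + (-I*√2/32)/3) - 4759 = (-7/3 - 2*I*√2/3 - I*√2/96) - 4759 = (-7/3 - 65*I*√2/96) - 4759 = -14284/3 - 65*I*√2/96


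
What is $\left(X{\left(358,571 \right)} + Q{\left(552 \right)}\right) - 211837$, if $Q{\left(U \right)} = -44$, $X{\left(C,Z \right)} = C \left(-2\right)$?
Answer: $-212597$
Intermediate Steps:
$X{\left(C,Z \right)} = - 2 C$
$\left(X{\left(358,571 \right)} + Q{\left(552 \right)}\right) - 211837 = \left(\left(-2\right) 358 - 44\right) - 211837 = \left(-716 - 44\right) - 211837 = -760 - 211837 = -212597$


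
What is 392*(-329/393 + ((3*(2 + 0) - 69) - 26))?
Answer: -13839952/393 ≈ -35216.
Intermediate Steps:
392*(-329/393 + ((3*(2 + 0) - 69) - 26)) = 392*(-329*1/393 + ((3*2 - 69) - 26)) = 392*(-329/393 + ((6 - 69) - 26)) = 392*(-329/393 + (-63 - 26)) = 392*(-329/393 - 89) = 392*(-35306/393) = -13839952/393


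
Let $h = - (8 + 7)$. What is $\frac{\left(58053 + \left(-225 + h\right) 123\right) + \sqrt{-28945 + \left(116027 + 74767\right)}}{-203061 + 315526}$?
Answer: $\frac{28533}{112465} + \frac{\sqrt{161849}}{112465} \approx 0.25728$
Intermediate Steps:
$h = -15$ ($h = \left(-1\right) 15 = -15$)
$\frac{\left(58053 + \left(-225 + h\right) 123\right) + \sqrt{-28945 + \left(116027 + 74767\right)}}{-203061 + 315526} = \frac{\left(58053 + \left(-225 - 15\right) 123\right) + \sqrt{-28945 + \left(116027 + 74767\right)}}{-203061 + 315526} = \frac{\left(58053 - 29520\right) + \sqrt{-28945 + 190794}}{112465} = \left(\left(58053 - 29520\right) + \sqrt{161849}\right) \frac{1}{112465} = \left(28533 + \sqrt{161849}\right) \frac{1}{112465} = \frac{28533}{112465} + \frac{\sqrt{161849}}{112465}$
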